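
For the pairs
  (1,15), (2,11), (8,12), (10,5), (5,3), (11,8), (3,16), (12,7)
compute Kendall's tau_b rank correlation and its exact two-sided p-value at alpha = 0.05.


Step 1: Enumerate the 28 unordered pairs (i,j) with i<j and classify each by sign(x_j-x_i) * sign(y_j-y_i).
  (1,2):dx=+1,dy=-4->D; (1,3):dx=+7,dy=-3->D; (1,4):dx=+9,dy=-10->D; (1,5):dx=+4,dy=-12->D
  (1,6):dx=+10,dy=-7->D; (1,7):dx=+2,dy=+1->C; (1,8):dx=+11,dy=-8->D; (2,3):dx=+6,dy=+1->C
  (2,4):dx=+8,dy=-6->D; (2,5):dx=+3,dy=-8->D; (2,6):dx=+9,dy=-3->D; (2,7):dx=+1,dy=+5->C
  (2,8):dx=+10,dy=-4->D; (3,4):dx=+2,dy=-7->D; (3,5):dx=-3,dy=-9->C; (3,6):dx=+3,dy=-4->D
  (3,7):dx=-5,dy=+4->D; (3,8):dx=+4,dy=-5->D; (4,5):dx=-5,dy=-2->C; (4,6):dx=+1,dy=+3->C
  (4,7):dx=-7,dy=+11->D; (4,8):dx=+2,dy=+2->C; (5,6):dx=+6,dy=+5->C; (5,7):dx=-2,dy=+13->D
  (5,8):dx=+7,dy=+4->C; (6,7):dx=-8,dy=+8->D; (6,8):dx=+1,dy=-1->D; (7,8):dx=+9,dy=-9->D
Step 2: C = 9, D = 19, total pairs = 28.
Step 3: tau = (C - D)/(n(n-1)/2) = (9 - 19)/28 = -0.357143.
Step 4: Exact two-sided p-value (enumerate n! = 40320 permutations of y under H0): p = 0.275099.
Step 5: alpha = 0.05. fail to reject H0.

tau_b = -0.3571 (C=9, D=19), p = 0.275099, fail to reject H0.


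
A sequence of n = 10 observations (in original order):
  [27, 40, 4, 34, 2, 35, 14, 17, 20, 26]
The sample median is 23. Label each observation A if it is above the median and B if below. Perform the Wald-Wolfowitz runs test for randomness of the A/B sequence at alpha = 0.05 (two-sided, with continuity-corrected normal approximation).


Step 1: Compute median = 23; label A = above, B = below.
Labels in order: AABABABBBA  (n_A = 5, n_B = 5)
Step 2: Count runs R = 7.
Step 3: Under H0 (random ordering), E[R] = 2*n_A*n_B/(n_A+n_B) + 1 = 2*5*5/10 + 1 = 6.0000.
        Var[R] = 2*n_A*n_B*(2*n_A*n_B - n_A - n_B) / ((n_A+n_B)^2 * (n_A+n_B-1)) = 2000/900 = 2.2222.
        SD[R] = 1.4907.
Step 4: Continuity-corrected z = (R - 0.5 - E[R]) / SD[R] = (7 - 0.5 - 6.0000) / 1.4907 = 0.3354.
Step 5: Two-sided p-value via normal approximation = 2*(1 - Phi(|z|)) = 0.737316.
Step 6: alpha = 0.05. fail to reject H0.

R = 7, z = 0.3354, p = 0.737316, fail to reject H0.


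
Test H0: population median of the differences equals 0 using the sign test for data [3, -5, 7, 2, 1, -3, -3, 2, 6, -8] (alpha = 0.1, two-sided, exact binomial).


Step 1: Discard zero differences. Original n = 10; n_eff = number of nonzero differences = 10.
Nonzero differences (with sign): +3, -5, +7, +2, +1, -3, -3, +2, +6, -8
Step 2: Count signs: positive = 6, negative = 4.
Step 3: Under H0: P(positive) = 0.5, so the number of positives S ~ Bin(10, 0.5).
Step 4: Two-sided exact p-value = sum of Bin(10,0.5) probabilities at or below the observed probability = 0.753906.
Step 5: alpha = 0.1. fail to reject H0.

n_eff = 10, pos = 6, neg = 4, p = 0.753906, fail to reject H0.


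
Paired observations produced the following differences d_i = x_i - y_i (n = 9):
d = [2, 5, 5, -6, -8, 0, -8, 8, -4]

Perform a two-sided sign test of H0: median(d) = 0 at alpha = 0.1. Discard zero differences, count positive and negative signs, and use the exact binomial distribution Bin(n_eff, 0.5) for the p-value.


Step 1: Discard zero differences. Original n = 9; n_eff = number of nonzero differences = 8.
Nonzero differences (with sign): +2, +5, +5, -6, -8, -8, +8, -4
Step 2: Count signs: positive = 4, negative = 4.
Step 3: Under H0: P(positive) = 0.5, so the number of positives S ~ Bin(8, 0.5).
Step 4: Two-sided exact p-value = sum of Bin(8,0.5) probabilities at or below the observed probability = 1.000000.
Step 5: alpha = 0.1. fail to reject H0.

n_eff = 8, pos = 4, neg = 4, p = 1.000000, fail to reject H0.


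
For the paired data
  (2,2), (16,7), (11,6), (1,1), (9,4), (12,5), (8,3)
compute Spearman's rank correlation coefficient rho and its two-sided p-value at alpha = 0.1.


Step 1: Rank x and y separately (midranks; no ties here).
rank(x): 2->2, 16->7, 11->5, 1->1, 9->4, 12->6, 8->3
rank(y): 2->2, 7->7, 6->6, 1->1, 4->4, 5->5, 3->3
Step 2: d_i = R_x(i) - R_y(i); compute d_i^2.
  (2-2)^2=0, (7-7)^2=0, (5-6)^2=1, (1-1)^2=0, (4-4)^2=0, (6-5)^2=1, (3-3)^2=0
sum(d^2) = 2.
Step 3: rho = 1 - 6*2 / (7*(7^2 - 1)) = 1 - 12/336 = 0.964286.
Step 4: Under H0, t = rho * sqrt((n-2)/(1-rho^2)) = 8.1408 ~ t(5).
Step 5: Two-sided p-value from the t-distribution with 5 df = 0.000454.
Step 6: alpha = 0.1. reject H0.

rho = 0.9643, p = 0.000454, reject H0 at alpha = 0.1.


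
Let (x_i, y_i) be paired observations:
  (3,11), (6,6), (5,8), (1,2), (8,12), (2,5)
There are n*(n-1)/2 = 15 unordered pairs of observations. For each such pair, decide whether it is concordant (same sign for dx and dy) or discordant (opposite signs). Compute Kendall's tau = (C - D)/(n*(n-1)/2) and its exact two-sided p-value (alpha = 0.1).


Step 1: Enumerate the 15 unordered pairs (i,j) with i<j and classify each by sign(x_j-x_i) * sign(y_j-y_i).
  (1,2):dx=+3,dy=-5->D; (1,3):dx=+2,dy=-3->D; (1,4):dx=-2,dy=-9->C; (1,5):dx=+5,dy=+1->C
  (1,6):dx=-1,dy=-6->C; (2,3):dx=-1,dy=+2->D; (2,4):dx=-5,dy=-4->C; (2,5):dx=+2,dy=+6->C
  (2,6):dx=-4,dy=-1->C; (3,4):dx=-4,dy=-6->C; (3,5):dx=+3,dy=+4->C; (3,6):dx=-3,dy=-3->C
  (4,5):dx=+7,dy=+10->C; (4,6):dx=+1,dy=+3->C; (5,6):dx=-6,dy=-7->C
Step 2: C = 12, D = 3, total pairs = 15.
Step 3: tau = (C - D)/(n(n-1)/2) = (12 - 3)/15 = 0.600000.
Step 4: Exact two-sided p-value (enumerate n! = 720 permutations of y under H0): p = 0.136111.
Step 5: alpha = 0.1. fail to reject H0.

tau_b = 0.6000 (C=12, D=3), p = 0.136111, fail to reject H0.


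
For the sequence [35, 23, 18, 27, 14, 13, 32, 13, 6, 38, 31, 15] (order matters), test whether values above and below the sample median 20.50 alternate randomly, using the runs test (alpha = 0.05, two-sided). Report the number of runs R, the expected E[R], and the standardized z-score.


Step 1: Compute median = 20.50; label A = above, B = below.
Labels in order: AABABBABBAAB  (n_A = 6, n_B = 6)
Step 2: Count runs R = 8.
Step 3: Under H0 (random ordering), E[R] = 2*n_A*n_B/(n_A+n_B) + 1 = 2*6*6/12 + 1 = 7.0000.
        Var[R] = 2*n_A*n_B*(2*n_A*n_B - n_A - n_B) / ((n_A+n_B)^2 * (n_A+n_B-1)) = 4320/1584 = 2.7273.
        SD[R] = 1.6514.
Step 4: Continuity-corrected z = (R - 0.5 - E[R]) / SD[R] = (8 - 0.5 - 7.0000) / 1.6514 = 0.3028.
Step 5: Two-sided p-value via normal approximation = 2*(1 - Phi(|z|)) = 0.762069.
Step 6: alpha = 0.05. fail to reject H0.

R = 8, z = 0.3028, p = 0.762069, fail to reject H0.


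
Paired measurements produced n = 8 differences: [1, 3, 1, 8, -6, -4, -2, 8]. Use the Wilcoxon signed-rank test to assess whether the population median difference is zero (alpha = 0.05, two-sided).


Step 1: Drop any zero differences (none here) and take |d_i|.
|d| = [1, 3, 1, 8, 6, 4, 2, 8]
Step 2: Midrank |d_i| (ties get averaged ranks).
ranks: |1|->1.5, |3|->4, |1|->1.5, |8|->7.5, |6|->6, |4|->5, |2|->3, |8|->7.5
Step 3: Attach original signs; sum ranks with positive sign and with negative sign.
W+ = 1.5 + 4 + 1.5 + 7.5 + 7.5 = 22
W- = 6 + 5 + 3 = 14
(Check: W+ + W- = 36 should equal n(n+1)/2 = 36.)
Step 4: Test statistic W = min(W+, W-) = 14.
Step 5: Ties in |d|, so use the tie-corrected normal approximation.
        E[W] = n(n+1)/4 = 8*9/4 = 18.
        Tie groups: |d|=1 (t=2), |d|=8 (t=2); sum(t^3 - t) = 12.
        Var[W] = n(n+1)(2n+1)/24 - sum(t^3-t)/48 = 1224/24 - 12/48 = 50.75.
        z = (W - E[W]) / sqrt(Var[W]) = (14 - 18) / 7.1239 = -0.5615.
        Two-sided p = 2*Phi(z) = 0.574464.
Step 6: alpha = 0.05. fail to reject H0.

W+ = 22, W- = 14, W = min = 14, p = 0.574464, fail to reject H0.


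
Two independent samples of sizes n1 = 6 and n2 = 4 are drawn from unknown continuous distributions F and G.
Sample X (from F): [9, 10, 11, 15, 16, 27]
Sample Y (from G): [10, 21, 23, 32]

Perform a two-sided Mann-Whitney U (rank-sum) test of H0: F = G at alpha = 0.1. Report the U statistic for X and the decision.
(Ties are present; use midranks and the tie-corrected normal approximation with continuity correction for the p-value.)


Step 1: Combine and sort all 10 observations; assign midranks.
sorted (value, group): (9,X), (10,X), (10,Y), (11,X), (15,X), (16,X), (21,Y), (23,Y), (27,X), (32,Y)
ranks: 9->1, 10->2.5, 10->2.5, 11->4, 15->5, 16->6, 21->7, 23->8, 27->9, 32->10
Step 2: Rank sum for X: R1 = 1 + 2.5 + 4 + 5 + 6 + 9 = 27.5.
Step 3: U_X = R1 - n1(n1+1)/2 = 27.5 - 6*7/2 = 27.5 - 21 = 6.5.
       U_Y = n1*n2 - U_X = 24 - 6.5 = 17.5.
Step 4: Ties are present, so use the tie-corrected normal approximation (with continuity correction) for the p-value.
Step 5: p-value = 0.284958; compare to alpha = 0.1. fail to reject H0.

U_X = 6.5, p = 0.284958, fail to reject H0 at alpha = 0.1.


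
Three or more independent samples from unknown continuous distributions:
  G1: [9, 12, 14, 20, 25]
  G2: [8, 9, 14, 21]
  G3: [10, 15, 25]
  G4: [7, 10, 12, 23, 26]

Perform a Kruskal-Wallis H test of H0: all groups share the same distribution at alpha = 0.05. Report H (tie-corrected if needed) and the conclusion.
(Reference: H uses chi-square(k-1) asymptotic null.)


Step 1: Combine all N = 17 observations and assign midranks.
sorted (value, group, rank): (7,G4,1), (8,G2,2), (9,G1,3.5), (9,G2,3.5), (10,G3,5.5), (10,G4,5.5), (12,G1,7.5), (12,G4,7.5), (14,G1,9.5), (14,G2,9.5), (15,G3,11), (20,G1,12), (21,G2,13), (23,G4,14), (25,G1,15.5), (25,G3,15.5), (26,G4,17)
Step 2: Sum ranks within each group.
R_1 = 48 (n_1 = 5)
R_2 = 28 (n_2 = 4)
R_3 = 32 (n_3 = 3)
R_4 = 45 (n_4 = 5)
Step 3: H = 12/(N(N+1)) * sum(R_i^2/n_i) - 3(N+1)
     = 12/(17*18) * (48^2/5 + 28^2/4 + 32^2/3 + 45^2/5) - 3*18
     = 0.039216 * 1403.13 - 54
     = 1.024837.
Step 4: Ties present; correction factor C = 1 - 30/(17^3 - 17) = 0.993873. Corrected H = 1.024837 / 0.993873 = 1.031155.
Step 5: Under H0, H ~ chi^2(3); p-value = 0.793714.
Step 6: alpha = 0.05. fail to reject H0.

H = 1.0312, df = 3, p = 0.793714, fail to reject H0.


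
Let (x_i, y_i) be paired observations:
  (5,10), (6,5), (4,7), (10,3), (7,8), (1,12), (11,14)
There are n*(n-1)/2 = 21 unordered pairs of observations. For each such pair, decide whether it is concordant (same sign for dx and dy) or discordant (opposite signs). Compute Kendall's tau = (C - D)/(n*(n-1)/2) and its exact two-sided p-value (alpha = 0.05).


Step 1: Enumerate the 21 unordered pairs (i,j) with i<j and classify each by sign(x_j-x_i) * sign(y_j-y_i).
  (1,2):dx=+1,dy=-5->D; (1,3):dx=-1,dy=-3->C; (1,4):dx=+5,dy=-7->D; (1,5):dx=+2,dy=-2->D
  (1,6):dx=-4,dy=+2->D; (1,7):dx=+6,dy=+4->C; (2,3):dx=-2,dy=+2->D; (2,4):dx=+4,dy=-2->D
  (2,5):dx=+1,dy=+3->C; (2,6):dx=-5,dy=+7->D; (2,7):dx=+5,dy=+9->C; (3,4):dx=+6,dy=-4->D
  (3,5):dx=+3,dy=+1->C; (3,6):dx=-3,dy=+5->D; (3,7):dx=+7,dy=+7->C; (4,5):dx=-3,dy=+5->D
  (4,6):dx=-9,dy=+9->D; (4,7):dx=+1,dy=+11->C; (5,6):dx=-6,dy=+4->D; (5,7):dx=+4,dy=+6->C
  (6,7):dx=+10,dy=+2->C
Step 2: C = 9, D = 12, total pairs = 21.
Step 3: tau = (C - D)/(n(n-1)/2) = (9 - 12)/21 = -0.142857.
Step 4: Exact two-sided p-value (enumerate n! = 5040 permutations of y under H0): p = 0.772619.
Step 5: alpha = 0.05. fail to reject H0.

tau_b = -0.1429 (C=9, D=12), p = 0.772619, fail to reject H0.


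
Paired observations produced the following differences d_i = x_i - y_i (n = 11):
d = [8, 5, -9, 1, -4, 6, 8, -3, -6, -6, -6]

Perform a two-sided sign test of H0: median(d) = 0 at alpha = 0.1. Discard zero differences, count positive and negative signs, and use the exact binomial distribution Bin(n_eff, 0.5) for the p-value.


Step 1: Discard zero differences. Original n = 11; n_eff = number of nonzero differences = 11.
Nonzero differences (with sign): +8, +5, -9, +1, -4, +6, +8, -3, -6, -6, -6
Step 2: Count signs: positive = 5, negative = 6.
Step 3: Under H0: P(positive) = 0.5, so the number of positives S ~ Bin(11, 0.5).
Step 4: Two-sided exact p-value = sum of Bin(11,0.5) probabilities at or below the observed probability = 1.000000.
Step 5: alpha = 0.1. fail to reject H0.

n_eff = 11, pos = 5, neg = 6, p = 1.000000, fail to reject H0.


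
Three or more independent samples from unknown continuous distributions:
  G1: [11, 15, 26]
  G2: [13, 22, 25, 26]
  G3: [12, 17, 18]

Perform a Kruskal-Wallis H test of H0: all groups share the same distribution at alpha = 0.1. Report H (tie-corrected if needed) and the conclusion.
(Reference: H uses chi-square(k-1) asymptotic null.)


Step 1: Combine all N = 10 observations and assign midranks.
sorted (value, group, rank): (11,G1,1), (12,G3,2), (13,G2,3), (15,G1,4), (17,G3,5), (18,G3,6), (22,G2,7), (25,G2,8), (26,G1,9.5), (26,G2,9.5)
Step 2: Sum ranks within each group.
R_1 = 14.5 (n_1 = 3)
R_2 = 27.5 (n_2 = 4)
R_3 = 13 (n_3 = 3)
Step 3: H = 12/(N(N+1)) * sum(R_i^2/n_i) - 3(N+1)
     = 12/(10*11) * (14.5^2/3 + 27.5^2/4 + 13^2/3) - 3*11
     = 0.109091 * 315.479 - 33
     = 1.415909.
Step 4: Ties present; correction factor C = 1 - 6/(10^3 - 10) = 0.993939. Corrected H = 1.415909 / 0.993939 = 1.424543.
Step 5: Under H0, H ~ chi^2(2); p-value = 0.490529.
Step 6: alpha = 0.1. fail to reject H0.

H = 1.4245, df = 2, p = 0.490529, fail to reject H0.


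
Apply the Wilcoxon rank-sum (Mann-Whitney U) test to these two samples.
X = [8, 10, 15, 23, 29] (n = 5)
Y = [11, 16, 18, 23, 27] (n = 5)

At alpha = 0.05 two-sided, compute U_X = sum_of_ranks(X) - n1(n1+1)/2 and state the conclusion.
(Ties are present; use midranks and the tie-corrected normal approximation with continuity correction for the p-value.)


Step 1: Combine and sort all 10 observations; assign midranks.
sorted (value, group): (8,X), (10,X), (11,Y), (15,X), (16,Y), (18,Y), (23,X), (23,Y), (27,Y), (29,X)
ranks: 8->1, 10->2, 11->3, 15->4, 16->5, 18->6, 23->7.5, 23->7.5, 27->9, 29->10
Step 2: Rank sum for X: R1 = 1 + 2 + 4 + 7.5 + 10 = 24.5.
Step 3: U_X = R1 - n1(n1+1)/2 = 24.5 - 5*6/2 = 24.5 - 15 = 9.5.
       U_Y = n1*n2 - U_X = 25 - 9.5 = 15.5.
Step 4: Ties are present, so use the tie-corrected normal approximation (with continuity correction) for the p-value.
Step 5: p-value = 0.600402; compare to alpha = 0.05. fail to reject H0.

U_X = 9.5, p = 0.600402, fail to reject H0 at alpha = 0.05.


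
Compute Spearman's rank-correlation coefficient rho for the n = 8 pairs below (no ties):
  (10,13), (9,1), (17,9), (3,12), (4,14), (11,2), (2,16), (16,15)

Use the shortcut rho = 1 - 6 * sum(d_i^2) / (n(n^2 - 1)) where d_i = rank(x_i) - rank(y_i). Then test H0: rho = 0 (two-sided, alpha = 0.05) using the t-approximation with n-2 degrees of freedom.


Step 1: Rank x and y separately (midranks; no ties here).
rank(x): 10->5, 9->4, 17->8, 3->2, 4->3, 11->6, 2->1, 16->7
rank(y): 13->5, 1->1, 9->3, 12->4, 14->6, 2->2, 16->8, 15->7
Step 2: d_i = R_x(i) - R_y(i); compute d_i^2.
  (5-5)^2=0, (4-1)^2=9, (8-3)^2=25, (2-4)^2=4, (3-6)^2=9, (6-2)^2=16, (1-8)^2=49, (7-7)^2=0
sum(d^2) = 112.
Step 3: rho = 1 - 6*112 / (8*(8^2 - 1)) = 1 - 672/504 = -0.333333.
Step 4: Under H0, t = rho * sqrt((n-2)/(1-rho^2)) = -0.8660 ~ t(6).
Step 5: Two-sided p-value from the t-distribution with 6 df = 0.419753.
Step 6: alpha = 0.05. fail to reject H0.

rho = -0.3333, p = 0.419753, fail to reject H0 at alpha = 0.05.


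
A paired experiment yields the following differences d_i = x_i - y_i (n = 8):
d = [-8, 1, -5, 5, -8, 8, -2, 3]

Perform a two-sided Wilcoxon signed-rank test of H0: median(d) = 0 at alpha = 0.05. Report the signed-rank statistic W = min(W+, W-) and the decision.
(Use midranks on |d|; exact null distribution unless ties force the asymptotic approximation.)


Step 1: Drop any zero differences (none here) and take |d_i|.
|d| = [8, 1, 5, 5, 8, 8, 2, 3]
Step 2: Midrank |d_i| (ties get averaged ranks).
ranks: |8|->7, |1|->1, |5|->4.5, |5|->4.5, |8|->7, |8|->7, |2|->2, |3|->3
Step 3: Attach original signs; sum ranks with positive sign and with negative sign.
W+ = 1 + 4.5 + 7 + 3 = 15.5
W- = 7 + 4.5 + 7 + 2 = 20.5
(Check: W+ + W- = 36 should equal n(n+1)/2 = 36.)
Step 4: Test statistic W = min(W+, W-) = 15.5.
Step 5: Ties in |d|, so use the tie-corrected normal approximation.
        E[W] = n(n+1)/4 = 8*9/4 = 18.
        Tie groups: |d|=5 (t=2), |d|=8 (t=3); sum(t^3 - t) = 30.
        Var[W] = n(n+1)(2n+1)/24 - sum(t^3-t)/48 = 1224/24 - 30/48 = 50.375.
        z = (W - E[W]) / sqrt(Var[W]) = (15.5 - 18) / 7.0975 = -0.3522.
        Two-sided p = 2*Phi(z) = 0.724662.
Step 6: alpha = 0.05. fail to reject H0.

W+ = 15.5, W- = 20.5, W = min = 15.5, p = 0.724662, fail to reject H0.


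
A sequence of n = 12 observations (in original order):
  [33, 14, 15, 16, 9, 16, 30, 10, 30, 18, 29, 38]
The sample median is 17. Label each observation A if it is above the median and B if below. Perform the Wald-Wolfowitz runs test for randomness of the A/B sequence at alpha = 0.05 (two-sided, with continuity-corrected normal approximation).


Step 1: Compute median = 17; label A = above, B = below.
Labels in order: ABBBBBABAAAA  (n_A = 6, n_B = 6)
Step 2: Count runs R = 5.
Step 3: Under H0 (random ordering), E[R] = 2*n_A*n_B/(n_A+n_B) + 1 = 2*6*6/12 + 1 = 7.0000.
        Var[R] = 2*n_A*n_B*(2*n_A*n_B - n_A - n_B) / ((n_A+n_B)^2 * (n_A+n_B-1)) = 4320/1584 = 2.7273.
        SD[R] = 1.6514.
Step 4: Continuity-corrected z = (R + 0.5 - E[R]) / SD[R] = (5 + 0.5 - 7.0000) / 1.6514 = -0.9083.
Step 5: Two-sided p-value via normal approximation = 2*(1 - Phi(|z|)) = 0.363722.
Step 6: alpha = 0.05. fail to reject H0.

R = 5, z = -0.9083, p = 0.363722, fail to reject H0.


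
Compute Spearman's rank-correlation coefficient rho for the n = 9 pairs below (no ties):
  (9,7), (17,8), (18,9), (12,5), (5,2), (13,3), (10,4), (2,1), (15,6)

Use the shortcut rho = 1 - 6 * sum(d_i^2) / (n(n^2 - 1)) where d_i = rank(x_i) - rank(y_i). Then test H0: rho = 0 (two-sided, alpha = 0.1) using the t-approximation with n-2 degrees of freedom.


Step 1: Rank x and y separately (midranks; no ties here).
rank(x): 9->3, 17->8, 18->9, 12->5, 5->2, 13->6, 10->4, 2->1, 15->7
rank(y): 7->7, 8->8, 9->9, 5->5, 2->2, 3->3, 4->4, 1->1, 6->6
Step 2: d_i = R_x(i) - R_y(i); compute d_i^2.
  (3-7)^2=16, (8-8)^2=0, (9-9)^2=0, (5-5)^2=0, (2-2)^2=0, (6-3)^2=9, (4-4)^2=0, (1-1)^2=0, (7-6)^2=1
sum(d^2) = 26.
Step 3: rho = 1 - 6*26 / (9*(9^2 - 1)) = 1 - 156/720 = 0.783333.
Step 4: Under H0, t = rho * sqrt((n-2)/(1-rho^2)) = 3.3341 ~ t(7).
Step 5: Two-sided p-value from the t-distribution with 7 df = 0.012520.
Step 6: alpha = 0.1. reject H0.

rho = 0.7833, p = 0.012520, reject H0 at alpha = 0.1.


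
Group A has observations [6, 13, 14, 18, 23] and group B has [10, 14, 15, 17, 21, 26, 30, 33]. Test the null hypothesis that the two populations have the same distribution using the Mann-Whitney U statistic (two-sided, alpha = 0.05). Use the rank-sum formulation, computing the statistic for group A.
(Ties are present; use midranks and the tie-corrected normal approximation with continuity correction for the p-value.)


Step 1: Combine and sort all 13 observations; assign midranks.
sorted (value, group): (6,X), (10,Y), (13,X), (14,X), (14,Y), (15,Y), (17,Y), (18,X), (21,Y), (23,X), (26,Y), (30,Y), (33,Y)
ranks: 6->1, 10->2, 13->3, 14->4.5, 14->4.5, 15->6, 17->7, 18->8, 21->9, 23->10, 26->11, 30->12, 33->13
Step 2: Rank sum for X: R1 = 1 + 3 + 4.5 + 8 + 10 = 26.5.
Step 3: U_X = R1 - n1(n1+1)/2 = 26.5 - 5*6/2 = 26.5 - 15 = 11.5.
       U_Y = n1*n2 - U_X = 40 - 11.5 = 28.5.
Step 4: Ties are present, so use the tie-corrected normal approximation (with continuity correction) for the p-value.
Step 5: p-value = 0.240919; compare to alpha = 0.05. fail to reject H0.

U_X = 11.5, p = 0.240919, fail to reject H0 at alpha = 0.05.


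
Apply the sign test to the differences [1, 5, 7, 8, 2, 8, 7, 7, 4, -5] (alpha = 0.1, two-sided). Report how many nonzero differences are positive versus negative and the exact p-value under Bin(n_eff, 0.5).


Step 1: Discard zero differences. Original n = 10; n_eff = number of nonzero differences = 10.
Nonzero differences (with sign): +1, +5, +7, +8, +2, +8, +7, +7, +4, -5
Step 2: Count signs: positive = 9, negative = 1.
Step 3: Under H0: P(positive) = 0.5, so the number of positives S ~ Bin(10, 0.5).
Step 4: Two-sided exact p-value = sum of Bin(10,0.5) probabilities at or below the observed probability = 0.021484.
Step 5: alpha = 0.1. reject H0.

n_eff = 10, pos = 9, neg = 1, p = 0.021484, reject H0.


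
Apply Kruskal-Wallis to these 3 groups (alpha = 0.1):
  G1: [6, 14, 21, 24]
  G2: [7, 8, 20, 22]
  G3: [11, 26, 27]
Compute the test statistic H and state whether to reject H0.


Step 1: Combine all N = 11 observations and assign midranks.
sorted (value, group, rank): (6,G1,1), (7,G2,2), (8,G2,3), (11,G3,4), (14,G1,5), (20,G2,6), (21,G1,7), (22,G2,8), (24,G1,9), (26,G3,10), (27,G3,11)
Step 2: Sum ranks within each group.
R_1 = 22 (n_1 = 4)
R_2 = 19 (n_2 = 4)
R_3 = 25 (n_3 = 3)
Step 3: H = 12/(N(N+1)) * sum(R_i^2/n_i) - 3(N+1)
     = 12/(11*12) * (22^2/4 + 19^2/4 + 25^2/3) - 3*12
     = 0.090909 * 419.583 - 36
     = 2.143939.
Step 4: No ties, so H is used without correction.
Step 5: Under H0, H ~ chi^2(2); p-value = 0.342334.
Step 6: alpha = 0.1. fail to reject H0.

H = 2.1439, df = 2, p = 0.342334, fail to reject H0.


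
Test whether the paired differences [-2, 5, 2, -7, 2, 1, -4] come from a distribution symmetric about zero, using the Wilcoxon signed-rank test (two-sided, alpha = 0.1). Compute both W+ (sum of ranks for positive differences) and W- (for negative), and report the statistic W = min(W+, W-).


Step 1: Drop any zero differences (none here) and take |d_i|.
|d| = [2, 5, 2, 7, 2, 1, 4]
Step 2: Midrank |d_i| (ties get averaged ranks).
ranks: |2|->3, |5|->6, |2|->3, |7|->7, |2|->3, |1|->1, |4|->5
Step 3: Attach original signs; sum ranks with positive sign and with negative sign.
W+ = 6 + 3 + 3 + 1 = 13
W- = 3 + 7 + 5 = 15
(Check: W+ + W- = 28 should equal n(n+1)/2 = 28.)
Step 4: Test statistic W = min(W+, W-) = 13.
Step 5: Ties in |d|, so use the tie-corrected normal approximation.
        E[W] = n(n+1)/4 = 7*8/4 = 14.
        Tie groups: |d|=2 (t=3); sum(t^3 - t) = 24.
        Var[W] = n(n+1)(2n+1)/24 - sum(t^3-t)/48 = 840/24 - 24/48 = 34.5.
        z = (W - E[W]) / sqrt(Var[W]) = (13 - 14) / 5.8737 = -0.1703.
        Two-sided p = 2*Phi(z) = 0.864813.
Step 6: alpha = 0.1. fail to reject H0.

W+ = 13, W- = 15, W = min = 13, p = 0.864813, fail to reject H0.


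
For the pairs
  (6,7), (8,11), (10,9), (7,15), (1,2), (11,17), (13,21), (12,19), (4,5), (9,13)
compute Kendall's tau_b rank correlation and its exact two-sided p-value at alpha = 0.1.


Step 1: Enumerate the 45 unordered pairs (i,j) with i<j and classify each by sign(x_j-x_i) * sign(y_j-y_i).
  (1,2):dx=+2,dy=+4->C; (1,3):dx=+4,dy=+2->C; (1,4):dx=+1,dy=+8->C; (1,5):dx=-5,dy=-5->C
  (1,6):dx=+5,dy=+10->C; (1,7):dx=+7,dy=+14->C; (1,8):dx=+6,dy=+12->C; (1,9):dx=-2,dy=-2->C
  (1,10):dx=+3,dy=+6->C; (2,3):dx=+2,dy=-2->D; (2,4):dx=-1,dy=+4->D; (2,5):dx=-7,dy=-9->C
  (2,6):dx=+3,dy=+6->C; (2,7):dx=+5,dy=+10->C; (2,8):dx=+4,dy=+8->C; (2,9):dx=-4,dy=-6->C
  (2,10):dx=+1,dy=+2->C; (3,4):dx=-3,dy=+6->D; (3,5):dx=-9,dy=-7->C; (3,6):dx=+1,dy=+8->C
  (3,7):dx=+3,dy=+12->C; (3,8):dx=+2,dy=+10->C; (3,9):dx=-6,dy=-4->C; (3,10):dx=-1,dy=+4->D
  (4,5):dx=-6,dy=-13->C; (4,6):dx=+4,dy=+2->C; (4,7):dx=+6,dy=+6->C; (4,8):dx=+5,dy=+4->C
  (4,9):dx=-3,dy=-10->C; (4,10):dx=+2,dy=-2->D; (5,6):dx=+10,dy=+15->C; (5,7):dx=+12,dy=+19->C
  (5,8):dx=+11,dy=+17->C; (5,9):dx=+3,dy=+3->C; (5,10):dx=+8,dy=+11->C; (6,7):dx=+2,dy=+4->C
  (6,8):dx=+1,dy=+2->C; (6,9):dx=-7,dy=-12->C; (6,10):dx=-2,dy=-4->C; (7,8):dx=-1,dy=-2->C
  (7,9):dx=-9,dy=-16->C; (7,10):dx=-4,dy=-8->C; (8,9):dx=-8,dy=-14->C; (8,10):dx=-3,dy=-6->C
  (9,10):dx=+5,dy=+8->C
Step 2: C = 40, D = 5, total pairs = 45.
Step 3: tau = (C - D)/(n(n-1)/2) = (40 - 5)/45 = 0.777778.
Step 4: Exact two-sided p-value (enumerate n! = 3628800 permutations of y under H0): p = 0.000946.
Step 5: alpha = 0.1. reject H0.

tau_b = 0.7778 (C=40, D=5), p = 0.000946, reject H0.


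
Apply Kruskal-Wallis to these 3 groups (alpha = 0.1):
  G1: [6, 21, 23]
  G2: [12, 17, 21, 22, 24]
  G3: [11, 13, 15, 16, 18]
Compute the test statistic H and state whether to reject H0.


Step 1: Combine all N = 13 observations and assign midranks.
sorted (value, group, rank): (6,G1,1), (11,G3,2), (12,G2,3), (13,G3,4), (15,G3,5), (16,G3,6), (17,G2,7), (18,G3,8), (21,G1,9.5), (21,G2,9.5), (22,G2,11), (23,G1,12), (24,G2,13)
Step 2: Sum ranks within each group.
R_1 = 22.5 (n_1 = 3)
R_2 = 43.5 (n_2 = 5)
R_3 = 25 (n_3 = 5)
Step 3: H = 12/(N(N+1)) * sum(R_i^2/n_i) - 3(N+1)
     = 12/(13*14) * (22.5^2/3 + 43.5^2/5 + 25^2/5) - 3*14
     = 0.065934 * 672.2 - 42
     = 2.320879.
Step 4: Ties present; correction factor C = 1 - 6/(13^3 - 13) = 0.997253. Corrected H = 2.320879 / 0.997253 = 2.327273.
Step 5: Under H0, H ~ chi^2(2); p-value = 0.312348.
Step 6: alpha = 0.1. fail to reject H0.

H = 2.3273, df = 2, p = 0.312348, fail to reject H0.


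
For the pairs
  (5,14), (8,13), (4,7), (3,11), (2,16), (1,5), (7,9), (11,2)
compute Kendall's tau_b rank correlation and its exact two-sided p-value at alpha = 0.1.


Step 1: Enumerate the 28 unordered pairs (i,j) with i<j and classify each by sign(x_j-x_i) * sign(y_j-y_i).
  (1,2):dx=+3,dy=-1->D; (1,3):dx=-1,dy=-7->C; (1,4):dx=-2,dy=-3->C; (1,5):dx=-3,dy=+2->D
  (1,6):dx=-4,dy=-9->C; (1,7):dx=+2,dy=-5->D; (1,8):dx=+6,dy=-12->D; (2,3):dx=-4,dy=-6->C
  (2,4):dx=-5,dy=-2->C; (2,5):dx=-6,dy=+3->D; (2,6):dx=-7,dy=-8->C; (2,7):dx=-1,dy=-4->C
  (2,8):dx=+3,dy=-11->D; (3,4):dx=-1,dy=+4->D; (3,5):dx=-2,dy=+9->D; (3,6):dx=-3,dy=-2->C
  (3,7):dx=+3,dy=+2->C; (3,8):dx=+7,dy=-5->D; (4,5):dx=-1,dy=+5->D; (4,6):dx=-2,dy=-6->C
  (4,7):dx=+4,dy=-2->D; (4,8):dx=+8,dy=-9->D; (5,6):dx=-1,dy=-11->C; (5,7):dx=+5,dy=-7->D
  (5,8):dx=+9,dy=-14->D; (6,7):dx=+6,dy=+4->C; (6,8):dx=+10,dy=-3->D; (7,8):dx=+4,dy=-7->D
Step 2: C = 12, D = 16, total pairs = 28.
Step 3: tau = (C - D)/(n(n-1)/2) = (12 - 16)/28 = -0.142857.
Step 4: Exact two-sided p-value (enumerate n! = 40320 permutations of y under H0): p = 0.719544.
Step 5: alpha = 0.1. fail to reject H0.

tau_b = -0.1429 (C=12, D=16), p = 0.719544, fail to reject H0.


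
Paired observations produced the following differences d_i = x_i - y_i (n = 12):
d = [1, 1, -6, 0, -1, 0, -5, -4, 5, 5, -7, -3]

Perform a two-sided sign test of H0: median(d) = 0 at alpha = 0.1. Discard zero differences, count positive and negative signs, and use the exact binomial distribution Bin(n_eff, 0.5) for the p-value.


Step 1: Discard zero differences. Original n = 12; n_eff = number of nonzero differences = 10.
Nonzero differences (with sign): +1, +1, -6, -1, -5, -4, +5, +5, -7, -3
Step 2: Count signs: positive = 4, negative = 6.
Step 3: Under H0: P(positive) = 0.5, so the number of positives S ~ Bin(10, 0.5).
Step 4: Two-sided exact p-value = sum of Bin(10,0.5) probabilities at or below the observed probability = 0.753906.
Step 5: alpha = 0.1. fail to reject H0.

n_eff = 10, pos = 4, neg = 6, p = 0.753906, fail to reject H0.


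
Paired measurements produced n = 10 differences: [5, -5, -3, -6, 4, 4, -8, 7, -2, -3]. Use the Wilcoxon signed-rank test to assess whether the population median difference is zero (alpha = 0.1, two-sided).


Step 1: Drop any zero differences (none here) and take |d_i|.
|d| = [5, 5, 3, 6, 4, 4, 8, 7, 2, 3]
Step 2: Midrank |d_i| (ties get averaged ranks).
ranks: |5|->6.5, |5|->6.5, |3|->2.5, |6|->8, |4|->4.5, |4|->4.5, |8|->10, |7|->9, |2|->1, |3|->2.5
Step 3: Attach original signs; sum ranks with positive sign and with negative sign.
W+ = 6.5 + 4.5 + 4.5 + 9 = 24.5
W- = 6.5 + 2.5 + 8 + 10 + 1 + 2.5 = 30.5
(Check: W+ + W- = 55 should equal n(n+1)/2 = 55.)
Step 4: Test statistic W = min(W+, W-) = 24.5.
Step 5: Ties in |d|, so use the tie-corrected normal approximation.
        E[W] = n(n+1)/4 = 10*11/4 = 27.5.
        Tie groups: |d|=3 (t=2), |d|=4 (t=2), |d|=5 (t=2); sum(t^3 - t) = 18.
        Var[W] = n(n+1)(2n+1)/24 - sum(t^3-t)/48 = 2310/24 - 18/48 = 95.875.
        z = (W - E[W]) / sqrt(Var[W]) = (24.5 - 27.5) / 9.7916 = -0.3064.
        Two-sided p = 2*Phi(z) = 0.759311.
Step 6: alpha = 0.1. fail to reject H0.

W+ = 24.5, W- = 30.5, W = min = 24.5, p = 0.759311, fail to reject H0.


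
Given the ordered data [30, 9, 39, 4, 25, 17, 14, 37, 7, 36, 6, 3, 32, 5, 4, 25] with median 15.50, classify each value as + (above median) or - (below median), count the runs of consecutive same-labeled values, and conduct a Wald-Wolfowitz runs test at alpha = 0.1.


Step 1: Compute median = 15.50; label A = above, B = below.
Labels in order: ABABAABABABBABBA  (n_A = 8, n_B = 8)
Step 2: Count runs R = 13.
Step 3: Under H0 (random ordering), E[R] = 2*n_A*n_B/(n_A+n_B) + 1 = 2*8*8/16 + 1 = 9.0000.
        Var[R] = 2*n_A*n_B*(2*n_A*n_B - n_A - n_B) / ((n_A+n_B)^2 * (n_A+n_B-1)) = 14336/3840 = 3.7333.
        SD[R] = 1.9322.
Step 4: Continuity-corrected z = (R - 0.5 - E[R]) / SD[R] = (13 - 0.5 - 9.0000) / 1.9322 = 1.8114.
Step 5: Two-sided p-value via normal approximation = 2*(1 - Phi(|z|)) = 0.070076.
Step 6: alpha = 0.1. reject H0.

R = 13, z = 1.8114, p = 0.070076, reject H0.


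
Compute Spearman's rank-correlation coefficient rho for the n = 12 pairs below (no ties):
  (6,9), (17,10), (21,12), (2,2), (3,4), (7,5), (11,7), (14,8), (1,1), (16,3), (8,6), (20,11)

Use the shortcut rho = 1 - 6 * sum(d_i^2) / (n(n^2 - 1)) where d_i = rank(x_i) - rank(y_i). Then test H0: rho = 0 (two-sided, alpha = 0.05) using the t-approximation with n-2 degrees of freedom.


Step 1: Rank x and y separately (midranks; no ties here).
rank(x): 6->4, 17->10, 21->12, 2->2, 3->3, 7->5, 11->7, 14->8, 1->1, 16->9, 8->6, 20->11
rank(y): 9->9, 10->10, 12->12, 2->2, 4->4, 5->5, 7->7, 8->8, 1->1, 3->3, 6->6, 11->11
Step 2: d_i = R_x(i) - R_y(i); compute d_i^2.
  (4-9)^2=25, (10-10)^2=0, (12-12)^2=0, (2-2)^2=0, (3-4)^2=1, (5-5)^2=0, (7-7)^2=0, (8-8)^2=0, (1-1)^2=0, (9-3)^2=36, (6-6)^2=0, (11-11)^2=0
sum(d^2) = 62.
Step 3: rho = 1 - 6*62 / (12*(12^2 - 1)) = 1 - 372/1716 = 0.783217.
Step 4: Under H0, t = rho * sqrt((n-2)/(1-rho^2)) = 3.9835 ~ t(10).
Step 5: Two-sided p-value from the t-distribution with 10 df = 0.002586.
Step 6: alpha = 0.05. reject H0.

rho = 0.7832, p = 0.002586, reject H0 at alpha = 0.05.


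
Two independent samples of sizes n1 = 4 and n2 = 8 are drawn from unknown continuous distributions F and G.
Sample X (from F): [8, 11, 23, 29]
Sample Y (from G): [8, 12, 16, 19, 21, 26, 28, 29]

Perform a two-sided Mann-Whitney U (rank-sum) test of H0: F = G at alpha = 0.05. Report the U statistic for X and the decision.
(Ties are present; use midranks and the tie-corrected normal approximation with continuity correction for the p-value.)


Step 1: Combine and sort all 12 observations; assign midranks.
sorted (value, group): (8,X), (8,Y), (11,X), (12,Y), (16,Y), (19,Y), (21,Y), (23,X), (26,Y), (28,Y), (29,X), (29,Y)
ranks: 8->1.5, 8->1.5, 11->3, 12->4, 16->5, 19->6, 21->7, 23->8, 26->9, 28->10, 29->11.5, 29->11.5
Step 2: Rank sum for X: R1 = 1.5 + 3 + 8 + 11.5 = 24.
Step 3: U_X = R1 - n1(n1+1)/2 = 24 - 4*5/2 = 24 - 10 = 14.
       U_Y = n1*n2 - U_X = 32 - 14 = 18.
Step 4: Ties are present, so use the tie-corrected normal approximation (with continuity correction) for the p-value.
Step 5: p-value = 0.798215; compare to alpha = 0.05. fail to reject H0.

U_X = 14, p = 0.798215, fail to reject H0 at alpha = 0.05.


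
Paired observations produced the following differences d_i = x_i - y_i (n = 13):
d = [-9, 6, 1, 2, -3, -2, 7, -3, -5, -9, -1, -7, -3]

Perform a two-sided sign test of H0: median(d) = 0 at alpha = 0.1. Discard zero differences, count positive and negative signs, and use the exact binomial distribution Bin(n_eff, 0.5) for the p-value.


Step 1: Discard zero differences. Original n = 13; n_eff = number of nonzero differences = 13.
Nonzero differences (with sign): -9, +6, +1, +2, -3, -2, +7, -3, -5, -9, -1, -7, -3
Step 2: Count signs: positive = 4, negative = 9.
Step 3: Under H0: P(positive) = 0.5, so the number of positives S ~ Bin(13, 0.5).
Step 4: Two-sided exact p-value = sum of Bin(13,0.5) probabilities at or below the observed probability = 0.266846.
Step 5: alpha = 0.1. fail to reject H0.

n_eff = 13, pos = 4, neg = 9, p = 0.266846, fail to reject H0.


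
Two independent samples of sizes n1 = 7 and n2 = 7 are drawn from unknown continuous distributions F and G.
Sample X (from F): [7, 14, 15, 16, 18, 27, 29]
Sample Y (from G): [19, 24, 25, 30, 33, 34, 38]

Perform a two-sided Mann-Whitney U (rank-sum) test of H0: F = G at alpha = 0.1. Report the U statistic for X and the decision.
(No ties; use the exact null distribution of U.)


Step 1: Combine and sort all 14 observations; assign midranks.
sorted (value, group): (7,X), (14,X), (15,X), (16,X), (18,X), (19,Y), (24,Y), (25,Y), (27,X), (29,X), (30,Y), (33,Y), (34,Y), (38,Y)
ranks: 7->1, 14->2, 15->3, 16->4, 18->5, 19->6, 24->7, 25->8, 27->9, 29->10, 30->11, 33->12, 34->13, 38->14
Step 2: Rank sum for X: R1 = 1 + 2 + 3 + 4 + 5 + 9 + 10 = 34.
Step 3: U_X = R1 - n1(n1+1)/2 = 34 - 7*8/2 = 34 - 28 = 6.
       U_Y = n1*n2 - U_X = 49 - 6 = 43.
Step 4: No ties, so the exact null distribution of U (based on enumerating the C(14,7) = 3432 equally likely rank assignments) gives the two-sided p-value.
Step 5: p-value = 0.017483; compare to alpha = 0.1. reject H0.

U_X = 6, p = 0.017483, reject H0 at alpha = 0.1.


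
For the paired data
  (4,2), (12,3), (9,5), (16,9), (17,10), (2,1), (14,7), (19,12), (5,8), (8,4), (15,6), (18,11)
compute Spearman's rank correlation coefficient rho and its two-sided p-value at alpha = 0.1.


Step 1: Rank x and y separately (midranks; no ties here).
rank(x): 4->2, 12->6, 9->5, 16->9, 17->10, 2->1, 14->7, 19->12, 5->3, 8->4, 15->8, 18->11
rank(y): 2->2, 3->3, 5->5, 9->9, 10->10, 1->1, 7->7, 12->12, 8->8, 4->4, 6->6, 11->11
Step 2: d_i = R_x(i) - R_y(i); compute d_i^2.
  (2-2)^2=0, (6-3)^2=9, (5-5)^2=0, (9-9)^2=0, (10-10)^2=0, (1-1)^2=0, (7-7)^2=0, (12-12)^2=0, (3-8)^2=25, (4-4)^2=0, (8-6)^2=4, (11-11)^2=0
sum(d^2) = 38.
Step 3: rho = 1 - 6*38 / (12*(12^2 - 1)) = 1 - 228/1716 = 0.867133.
Step 4: Under H0, t = rho * sqrt((n-2)/(1-rho^2)) = 5.5054 ~ t(10).
Step 5: Two-sided p-value from the t-distribution with 10 df = 0.000260.
Step 6: alpha = 0.1. reject H0.

rho = 0.8671, p = 0.000260, reject H0 at alpha = 0.1.


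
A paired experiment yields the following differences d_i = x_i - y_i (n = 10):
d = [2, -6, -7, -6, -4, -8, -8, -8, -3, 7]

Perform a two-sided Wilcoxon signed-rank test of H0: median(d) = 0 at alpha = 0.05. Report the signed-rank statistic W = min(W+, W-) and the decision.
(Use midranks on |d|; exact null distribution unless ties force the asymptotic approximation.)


Step 1: Drop any zero differences (none here) and take |d_i|.
|d| = [2, 6, 7, 6, 4, 8, 8, 8, 3, 7]
Step 2: Midrank |d_i| (ties get averaged ranks).
ranks: |2|->1, |6|->4.5, |7|->6.5, |6|->4.5, |4|->3, |8|->9, |8|->9, |8|->9, |3|->2, |7|->6.5
Step 3: Attach original signs; sum ranks with positive sign and with negative sign.
W+ = 1 + 6.5 = 7.5
W- = 4.5 + 6.5 + 4.5 + 3 + 9 + 9 + 9 + 2 = 47.5
(Check: W+ + W- = 55 should equal n(n+1)/2 = 55.)
Step 4: Test statistic W = min(W+, W-) = 7.5.
Step 5: Ties in |d|, so use the tie-corrected normal approximation.
        E[W] = n(n+1)/4 = 10*11/4 = 27.5.
        Tie groups: |d|=6 (t=2), |d|=7 (t=2), |d|=8 (t=3); sum(t^3 - t) = 36.
        Var[W] = n(n+1)(2n+1)/24 - sum(t^3-t)/48 = 2310/24 - 36/48 = 95.5.
        z = (W - E[W]) / sqrt(Var[W]) = (7.5 - 27.5) / 9.7724 = -2.0466.
        Two-sided p = 2*Phi(z) = 0.040700.
Step 6: alpha = 0.05. reject H0.

W+ = 7.5, W- = 47.5, W = min = 7.5, p = 0.040700, reject H0.


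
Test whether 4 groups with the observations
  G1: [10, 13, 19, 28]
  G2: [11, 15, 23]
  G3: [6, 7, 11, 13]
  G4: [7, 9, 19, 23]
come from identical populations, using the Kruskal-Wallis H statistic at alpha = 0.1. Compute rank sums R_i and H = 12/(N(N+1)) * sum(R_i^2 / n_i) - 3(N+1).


Step 1: Combine all N = 15 observations and assign midranks.
sorted (value, group, rank): (6,G3,1), (7,G3,2.5), (7,G4,2.5), (9,G4,4), (10,G1,5), (11,G2,6.5), (11,G3,6.5), (13,G1,8.5), (13,G3,8.5), (15,G2,10), (19,G1,11.5), (19,G4,11.5), (23,G2,13.5), (23,G4,13.5), (28,G1,15)
Step 2: Sum ranks within each group.
R_1 = 40 (n_1 = 4)
R_2 = 30 (n_2 = 3)
R_3 = 18.5 (n_3 = 4)
R_4 = 31.5 (n_4 = 4)
Step 3: H = 12/(N(N+1)) * sum(R_i^2/n_i) - 3(N+1)
     = 12/(15*16) * (40^2/4 + 30^2/3 + 18.5^2/4 + 31.5^2/4) - 3*16
     = 0.050000 * 1033.62 - 48
     = 3.681250.
Step 4: Ties present; correction factor C = 1 - 30/(15^3 - 15) = 0.991071. Corrected H = 3.681250 / 0.991071 = 3.714414.
Step 5: Under H0, H ~ chi^2(3); p-value = 0.293999.
Step 6: alpha = 0.1. fail to reject H0.

H = 3.7144, df = 3, p = 0.293999, fail to reject H0.


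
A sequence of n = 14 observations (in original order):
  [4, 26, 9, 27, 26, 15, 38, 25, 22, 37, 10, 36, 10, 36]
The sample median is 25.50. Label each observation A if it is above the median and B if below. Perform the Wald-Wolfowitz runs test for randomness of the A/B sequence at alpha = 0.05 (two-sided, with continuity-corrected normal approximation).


Step 1: Compute median = 25.50; label A = above, B = below.
Labels in order: BABAABABBABABA  (n_A = 7, n_B = 7)
Step 2: Count runs R = 12.
Step 3: Under H0 (random ordering), E[R] = 2*n_A*n_B/(n_A+n_B) + 1 = 2*7*7/14 + 1 = 8.0000.
        Var[R] = 2*n_A*n_B*(2*n_A*n_B - n_A - n_B) / ((n_A+n_B)^2 * (n_A+n_B-1)) = 8232/2548 = 3.2308.
        SD[R] = 1.7974.
Step 4: Continuity-corrected z = (R - 0.5 - E[R]) / SD[R] = (12 - 0.5 - 8.0000) / 1.7974 = 1.9472.
Step 5: Two-sided p-value via normal approximation = 2*(1 - Phi(|z|)) = 0.051508.
Step 6: alpha = 0.05. fail to reject H0.

R = 12, z = 1.9472, p = 0.051508, fail to reject H0.


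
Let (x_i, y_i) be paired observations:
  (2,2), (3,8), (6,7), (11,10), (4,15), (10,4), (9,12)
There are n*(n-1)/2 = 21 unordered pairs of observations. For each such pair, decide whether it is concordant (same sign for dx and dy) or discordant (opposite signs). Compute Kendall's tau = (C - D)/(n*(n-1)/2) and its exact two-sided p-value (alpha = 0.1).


Step 1: Enumerate the 21 unordered pairs (i,j) with i<j and classify each by sign(x_j-x_i) * sign(y_j-y_i).
  (1,2):dx=+1,dy=+6->C; (1,3):dx=+4,dy=+5->C; (1,4):dx=+9,dy=+8->C; (1,5):dx=+2,dy=+13->C
  (1,6):dx=+8,dy=+2->C; (1,7):dx=+7,dy=+10->C; (2,3):dx=+3,dy=-1->D; (2,4):dx=+8,dy=+2->C
  (2,5):dx=+1,dy=+7->C; (2,6):dx=+7,dy=-4->D; (2,7):dx=+6,dy=+4->C; (3,4):dx=+5,dy=+3->C
  (3,5):dx=-2,dy=+8->D; (3,6):dx=+4,dy=-3->D; (3,7):dx=+3,dy=+5->C; (4,5):dx=-7,dy=+5->D
  (4,6):dx=-1,dy=-6->C; (4,7):dx=-2,dy=+2->D; (5,6):dx=+6,dy=-11->D; (5,7):dx=+5,dy=-3->D
  (6,7):dx=-1,dy=+8->D
Step 2: C = 12, D = 9, total pairs = 21.
Step 3: tau = (C - D)/(n(n-1)/2) = (12 - 9)/21 = 0.142857.
Step 4: Exact two-sided p-value (enumerate n! = 5040 permutations of y under H0): p = 0.772619.
Step 5: alpha = 0.1. fail to reject H0.

tau_b = 0.1429 (C=12, D=9), p = 0.772619, fail to reject H0.


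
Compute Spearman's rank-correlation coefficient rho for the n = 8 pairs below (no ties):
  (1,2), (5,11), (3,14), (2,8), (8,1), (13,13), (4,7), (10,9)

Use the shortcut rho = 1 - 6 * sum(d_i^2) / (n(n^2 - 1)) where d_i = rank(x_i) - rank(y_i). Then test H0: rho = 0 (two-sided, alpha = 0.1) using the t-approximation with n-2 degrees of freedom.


Step 1: Rank x and y separately (midranks; no ties here).
rank(x): 1->1, 5->5, 3->3, 2->2, 8->6, 13->8, 4->4, 10->7
rank(y): 2->2, 11->6, 14->8, 8->4, 1->1, 13->7, 7->3, 9->5
Step 2: d_i = R_x(i) - R_y(i); compute d_i^2.
  (1-2)^2=1, (5-6)^2=1, (3-8)^2=25, (2-4)^2=4, (6-1)^2=25, (8-7)^2=1, (4-3)^2=1, (7-5)^2=4
sum(d^2) = 62.
Step 3: rho = 1 - 6*62 / (8*(8^2 - 1)) = 1 - 372/504 = 0.261905.
Step 4: Under H0, t = rho * sqrt((n-2)/(1-rho^2)) = 0.6647 ~ t(6).
Step 5: Two-sided p-value from the t-distribution with 6 df = 0.530923.
Step 6: alpha = 0.1. fail to reject H0.

rho = 0.2619, p = 0.530923, fail to reject H0 at alpha = 0.1.


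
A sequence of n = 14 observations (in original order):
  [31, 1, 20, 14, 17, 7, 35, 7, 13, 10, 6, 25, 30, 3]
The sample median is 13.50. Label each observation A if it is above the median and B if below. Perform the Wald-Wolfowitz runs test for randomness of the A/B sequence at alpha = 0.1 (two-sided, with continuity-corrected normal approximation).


Step 1: Compute median = 13.50; label A = above, B = below.
Labels in order: ABAAABABBBBAAB  (n_A = 7, n_B = 7)
Step 2: Count runs R = 8.
Step 3: Under H0 (random ordering), E[R] = 2*n_A*n_B/(n_A+n_B) + 1 = 2*7*7/14 + 1 = 8.0000.
        Var[R] = 2*n_A*n_B*(2*n_A*n_B - n_A - n_B) / ((n_A+n_B)^2 * (n_A+n_B-1)) = 8232/2548 = 3.2308.
        SD[R] = 1.7974.
Step 4: R = E[R], so z = 0 with no continuity correction.
Step 5: Two-sided p-value via normal approximation = 2*(1 - Phi(|z|)) = 1.000000.
Step 6: alpha = 0.1. fail to reject H0.

R = 8, z = 0.0000, p = 1.000000, fail to reject H0.
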